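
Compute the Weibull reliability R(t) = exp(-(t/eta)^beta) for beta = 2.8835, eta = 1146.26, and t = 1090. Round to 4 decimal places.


beta = 2.8835, eta = 1146.26, t = 1090
t/eta = 1090 / 1146.26 = 0.9509
(t/eta)^beta = 0.9509^2.8835 = 0.8649
R(t) = exp(-0.8649)
R(t) = 0.4211

0.4211


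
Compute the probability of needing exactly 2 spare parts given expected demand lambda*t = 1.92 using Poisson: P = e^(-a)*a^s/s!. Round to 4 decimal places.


a = 1.92, s = 2
e^(-a) = e^(-1.92) = 0.1466
a^s = 1.92^2 = 3.6864
s! = 2
P = 0.1466 * 3.6864 / 2
P = 0.2702

0.2702


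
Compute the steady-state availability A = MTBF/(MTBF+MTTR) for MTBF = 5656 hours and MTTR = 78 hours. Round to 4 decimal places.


MTBF = 5656
MTTR = 78
MTBF + MTTR = 5734
A = 5656 / 5734
A = 0.9864

0.9864


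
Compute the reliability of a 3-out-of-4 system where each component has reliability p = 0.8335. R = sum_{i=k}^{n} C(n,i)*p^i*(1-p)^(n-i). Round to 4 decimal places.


k = 3, n = 4, p = 0.8335
i=3: C(4,3)=4 * 0.8335^3 * 0.1665^1 = 0.3856
i=4: C(4,4)=1 * 0.8335^4 * 0.1665^0 = 0.4826
R = sum of terms = 0.8683

0.8683


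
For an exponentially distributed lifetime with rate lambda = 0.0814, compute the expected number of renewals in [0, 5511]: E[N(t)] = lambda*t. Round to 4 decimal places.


lambda = 0.0814
t = 5511
E[N(t)] = lambda * t
E[N(t)] = 0.0814 * 5511
E[N(t)] = 448.5954

448.5954


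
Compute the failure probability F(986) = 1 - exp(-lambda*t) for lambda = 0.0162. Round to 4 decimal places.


lambda = 0.0162, t = 986
lambda * t = 15.9732
exp(-15.9732) = 0.0
F(t) = 1 - 0.0
F(t) = 1.0

1.0


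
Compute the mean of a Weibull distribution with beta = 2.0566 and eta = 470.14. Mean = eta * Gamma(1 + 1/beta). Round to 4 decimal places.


beta = 2.0566, eta = 470.14
1/beta = 0.4862
1 + 1/beta = 1.4862
Gamma(1.4862) = 0.8859
Mean = 470.14 * 0.8859
Mean = 416.4786

416.4786


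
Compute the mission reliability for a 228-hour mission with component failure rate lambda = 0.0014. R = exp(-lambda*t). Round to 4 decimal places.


lambda = 0.0014
mission_time = 228
lambda * t = 0.0014 * 228 = 0.3192
R = exp(-0.3192)
R = 0.7267

0.7267


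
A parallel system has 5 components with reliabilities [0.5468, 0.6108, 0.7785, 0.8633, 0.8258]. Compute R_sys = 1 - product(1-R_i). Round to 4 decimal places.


Components: [0.5468, 0.6108, 0.7785, 0.8633, 0.8258]
(1 - 0.5468) = 0.4532, running product = 0.4532
(1 - 0.6108) = 0.3892, running product = 0.1764
(1 - 0.7785) = 0.2215, running product = 0.0391
(1 - 0.8633) = 0.1367, running product = 0.0053
(1 - 0.8258) = 0.1742, running product = 0.0009
Product of (1-R_i) = 0.0009
R_sys = 1 - 0.0009 = 0.9991

0.9991


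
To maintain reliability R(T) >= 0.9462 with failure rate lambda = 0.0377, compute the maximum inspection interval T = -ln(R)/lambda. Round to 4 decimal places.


R_target = 0.9462
lambda = 0.0377
-ln(0.9462) = 0.0553
T = 0.0553 / 0.0377
T = 1.4669

1.4669


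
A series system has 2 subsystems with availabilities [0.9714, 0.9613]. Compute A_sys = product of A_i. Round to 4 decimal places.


Subsystems: [0.9714, 0.9613]
After subsystem 1 (A=0.9714): product = 0.9714
After subsystem 2 (A=0.9613): product = 0.9338
A_sys = 0.9338

0.9338


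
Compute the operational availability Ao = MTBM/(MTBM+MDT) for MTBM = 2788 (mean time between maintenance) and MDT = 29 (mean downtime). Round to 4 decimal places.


MTBM = 2788
MDT = 29
MTBM + MDT = 2817
Ao = 2788 / 2817
Ao = 0.9897

0.9897


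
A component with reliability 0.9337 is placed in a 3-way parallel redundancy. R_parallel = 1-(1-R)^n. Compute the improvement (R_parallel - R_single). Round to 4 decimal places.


R_single = 0.9337, n = 3
1 - R_single = 0.0663
(1 - R_single)^n = 0.0663^3 = 0.0003
R_parallel = 1 - 0.0003 = 0.9997
Improvement = 0.9997 - 0.9337
Improvement = 0.066

0.066


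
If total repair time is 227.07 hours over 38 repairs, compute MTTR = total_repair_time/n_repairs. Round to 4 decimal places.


total_repair_time = 227.07
n_repairs = 38
MTTR = 227.07 / 38
MTTR = 5.9755

5.9755


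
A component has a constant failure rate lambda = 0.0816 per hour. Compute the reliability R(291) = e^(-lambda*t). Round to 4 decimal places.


lambda = 0.0816
t = 291
lambda * t = 23.7456
R(t) = e^(-23.7456)
R(t) = 0.0

0.0


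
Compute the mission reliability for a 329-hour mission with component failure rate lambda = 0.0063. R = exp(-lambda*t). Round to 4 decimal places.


lambda = 0.0063
mission_time = 329
lambda * t = 0.0063 * 329 = 2.0727
R = exp(-2.0727)
R = 0.1258

0.1258


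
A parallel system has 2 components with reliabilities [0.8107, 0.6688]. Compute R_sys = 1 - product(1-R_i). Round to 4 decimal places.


Components: [0.8107, 0.6688]
(1 - 0.8107) = 0.1893, running product = 0.1893
(1 - 0.6688) = 0.3312, running product = 0.0627
Product of (1-R_i) = 0.0627
R_sys = 1 - 0.0627 = 0.9373

0.9373


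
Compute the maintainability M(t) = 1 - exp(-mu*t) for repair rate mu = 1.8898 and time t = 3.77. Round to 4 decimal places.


mu = 1.8898, t = 3.77
mu * t = 1.8898 * 3.77 = 7.1245
exp(-7.1245) = 0.0008
M(t) = 1 - 0.0008
M(t) = 0.9992

0.9992


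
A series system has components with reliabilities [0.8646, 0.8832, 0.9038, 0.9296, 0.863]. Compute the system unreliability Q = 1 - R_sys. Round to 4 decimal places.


Components: [0.8646, 0.8832, 0.9038, 0.9296, 0.863]
After component 1: product = 0.8646
After component 2: product = 0.7636
After component 3: product = 0.6902
After component 4: product = 0.6416
After component 5: product = 0.5537
R_sys = 0.5537
Q = 1 - 0.5537 = 0.4463

0.4463


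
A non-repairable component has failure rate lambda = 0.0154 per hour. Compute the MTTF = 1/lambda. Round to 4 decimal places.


lambda = 0.0154
MTTF = 1 / 0.0154
MTTF = 64.9351

64.9351


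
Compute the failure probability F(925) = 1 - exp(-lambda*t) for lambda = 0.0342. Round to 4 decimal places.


lambda = 0.0342, t = 925
lambda * t = 31.635
exp(-31.635) = 0.0
F(t) = 1 - 0.0
F(t) = 1.0

1.0


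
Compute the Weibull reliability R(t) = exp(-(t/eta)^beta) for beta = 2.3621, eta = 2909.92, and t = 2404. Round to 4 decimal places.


beta = 2.3621, eta = 2909.92, t = 2404
t/eta = 2404 / 2909.92 = 0.8261
(t/eta)^beta = 0.8261^2.3621 = 0.6369
R(t) = exp(-0.6369)
R(t) = 0.5289

0.5289


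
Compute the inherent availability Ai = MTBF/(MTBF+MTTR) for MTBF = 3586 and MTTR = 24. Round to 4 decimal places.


MTBF = 3586
MTTR = 24
MTBF + MTTR = 3610
Ai = 3586 / 3610
Ai = 0.9934

0.9934


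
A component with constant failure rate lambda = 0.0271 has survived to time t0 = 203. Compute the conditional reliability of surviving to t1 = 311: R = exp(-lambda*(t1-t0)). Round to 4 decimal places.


lambda = 0.0271
t0 = 203, t1 = 311
t1 - t0 = 108
lambda * (t1-t0) = 0.0271 * 108 = 2.9268
R = exp(-2.9268)
R = 0.0536

0.0536


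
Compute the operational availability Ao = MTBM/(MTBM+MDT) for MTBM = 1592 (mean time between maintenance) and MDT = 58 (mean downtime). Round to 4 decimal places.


MTBM = 1592
MDT = 58
MTBM + MDT = 1650
Ao = 1592 / 1650
Ao = 0.9648

0.9648


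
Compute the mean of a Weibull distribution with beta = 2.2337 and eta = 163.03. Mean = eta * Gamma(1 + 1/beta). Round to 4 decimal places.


beta = 2.2337, eta = 163.03
1/beta = 0.4477
1 + 1/beta = 1.4477
Gamma(1.4477) = 0.8857
Mean = 163.03 * 0.8857
Mean = 144.3935

144.3935


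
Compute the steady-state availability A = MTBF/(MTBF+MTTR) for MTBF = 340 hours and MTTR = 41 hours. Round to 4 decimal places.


MTBF = 340
MTTR = 41
MTBF + MTTR = 381
A = 340 / 381
A = 0.8924

0.8924


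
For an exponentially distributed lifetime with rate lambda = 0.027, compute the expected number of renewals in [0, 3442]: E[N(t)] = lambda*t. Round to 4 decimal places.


lambda = 0.027
t = 3442
E[N(t)] = lambda * t
E[N(t)] = 0.027 * 3442
E[N(t)] = 92.934

92.934


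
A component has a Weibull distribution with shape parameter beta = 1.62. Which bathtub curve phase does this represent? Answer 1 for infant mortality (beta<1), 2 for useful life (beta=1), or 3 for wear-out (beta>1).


beta = 1.62
Compare beta to 1:
beta < 1 => infant mortality (phase 1)
beta = 1 => useful life (phase 2)
beta > 1 => wear-out (phase 3)
Since beta = 1.62, this is wear-out (increasing failure rate)
Phase = 3

3


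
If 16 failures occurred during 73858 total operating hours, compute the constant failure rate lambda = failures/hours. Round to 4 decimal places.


failures = 16
total_hours = 73858
lambda = 16 / 73858
lambda = 0.0002

0.0002


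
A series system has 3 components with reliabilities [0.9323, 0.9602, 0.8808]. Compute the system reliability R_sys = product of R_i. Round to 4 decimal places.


Components: [0.9323, 0.9602, 0.8808]
After component 1 (R=0.9323): product = 0.9323
After component 2 (R=0.9602): product = 0.8952
After component 3 (R=0.8808): product = 0.7885
R_sys = 0.7885

0.7885


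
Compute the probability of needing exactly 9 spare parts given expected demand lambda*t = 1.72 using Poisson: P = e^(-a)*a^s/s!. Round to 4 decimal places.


a = 1.72, s = 9
e^(-a) = e^(-1.72) = 0.1791
a^s = 1.72^9 = 131.7516
s! = 362880
P = 0.1791 * 131.7516 / 362880
P = 0.0001

0.0001


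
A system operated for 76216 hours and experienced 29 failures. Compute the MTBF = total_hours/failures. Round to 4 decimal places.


total_hours = 76216
failures = 29
MTBF = 76216 / 29
MTBF = 2628.1379

2628.1379


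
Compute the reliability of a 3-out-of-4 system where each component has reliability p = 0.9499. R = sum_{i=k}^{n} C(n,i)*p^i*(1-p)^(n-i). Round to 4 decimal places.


k = 3, n = 4, p = 0.9499
i=3: C(4,3)=4 * 0.9499^3 * 0.0501^1 = 0.1718
i=4: C(4,4)=1 * 0.9499^4 * 0.0501^0 = 0.8142
R = sum of terms = 0.9859

0.9859


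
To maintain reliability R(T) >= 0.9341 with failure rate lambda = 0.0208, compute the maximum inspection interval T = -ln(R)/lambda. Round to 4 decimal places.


R_target = 0.9341
lambda = 0.0208
-ln(0.9341) = 0.0682
T = 0.0682 / 0.0208
T = 3.2775

3.2775


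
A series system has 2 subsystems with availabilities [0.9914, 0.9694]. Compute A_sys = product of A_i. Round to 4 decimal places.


Subsystems: [0.9914, 0.9694]
After subsystem 1 (A=0.9914): product = 0.9914
After subsystem 2 (A=0.9694): product = 0.9611
A_sys = 0.9611

0.9611


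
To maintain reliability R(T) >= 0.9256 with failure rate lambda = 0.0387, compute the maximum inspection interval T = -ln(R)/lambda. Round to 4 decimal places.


R_target = 0.9256
lambda = 0.0387
-ln(0.9256) = 0.0773
T = 0.0773 / 0.0387
T = 1.9978

1.9978


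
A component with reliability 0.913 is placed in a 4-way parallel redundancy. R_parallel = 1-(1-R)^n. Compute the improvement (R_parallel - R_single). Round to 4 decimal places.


R_single = 0.913, n = 4
1 - R_single = 0.087
(1 - R_single)^n = 0.087^4 = 0.0001
R_parallel = 1 - 0.0001 = 0.9999
Improvement = 0.9999 - 0.913
Improvement = 0.0869

0.0869


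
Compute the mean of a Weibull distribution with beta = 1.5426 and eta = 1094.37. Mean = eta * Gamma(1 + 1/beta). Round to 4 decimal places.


beta = 1.5426, eta = 1094.37
1/beta = 0.6483
1 + 1/beta = 1.6483
Gamma(1.6483) = 0.8999
Mean = 1094.37 * 0.8999
Mean = 984.7733

984.7733


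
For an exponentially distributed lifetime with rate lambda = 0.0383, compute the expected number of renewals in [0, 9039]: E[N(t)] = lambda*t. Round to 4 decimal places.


lambda = 0.0383
t = 9039
E[N(t)] = lambda * t
E[N(t)] = 0.0383 * 9039
E[N(t)] = 346.1937

346.1937


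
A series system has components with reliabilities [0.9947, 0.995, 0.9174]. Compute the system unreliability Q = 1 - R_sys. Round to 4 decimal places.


Components: [0.9947, 0.995, 0.9174]
After component 1: product = 0.9947
After component 2: product = 0.9897
After component 3: product = 0.908
R_sys = 0.908
Q = 1 - 0.908 = 0.092

0.092


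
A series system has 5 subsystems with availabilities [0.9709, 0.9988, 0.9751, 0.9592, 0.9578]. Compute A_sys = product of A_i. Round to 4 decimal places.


Subsystems: [0.9709, 0.9988, 0.9751, 0.9592, 0.9578]
After subsystem 1 (A=0.9709): product = 0.9709
After subsystem 2 (A=0.9988): product = 0.9697
After subsystem 3 (A=0.9751): product = 0.9456
After subsystem 4 (A=0.9592): product = 0.907
After subsystem 5 (A=0.9578): product = 0.8687
A_sys = 0.8687

0.8687


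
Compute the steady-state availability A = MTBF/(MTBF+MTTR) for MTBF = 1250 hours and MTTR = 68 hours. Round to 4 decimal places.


MTBF = 1250
MTTR = 68
MTBF + MTTR = 1318
A = 1250 / 1318
A = 0.9484

0.9484


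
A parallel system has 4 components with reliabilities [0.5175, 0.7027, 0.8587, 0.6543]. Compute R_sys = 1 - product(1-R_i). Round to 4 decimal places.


Components: [0.5175, 0.7027, 0.8587, 0.6543]
(1 - 0.5175) = 0.4825, running product = 0.4825
(1 - 0.7027) = 0.2973, running product = 0.1434
(1 - 0.8587) = 0.1413, running product = 0.0203
(1 - 0.6543) = 0.3457, running product = 0.007
Product of (1-R_i) = 0.007
R_sys = 1 - 0.007 = 0.993

0.993


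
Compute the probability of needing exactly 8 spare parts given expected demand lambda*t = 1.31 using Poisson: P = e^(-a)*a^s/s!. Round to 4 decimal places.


a = 1.31, s = 8
e^(-a) = e^(-1.31) = 0.2698
a^s = 1.31^8 = 8.673
s! = 40320
P = 0.2698 * 8.673 / 40320
P = 0.0001

0.0001


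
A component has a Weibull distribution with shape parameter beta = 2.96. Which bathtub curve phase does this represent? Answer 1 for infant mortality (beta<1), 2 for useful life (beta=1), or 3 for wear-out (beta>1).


beta = 2.96
Compare beta to 1:
beta < 1 => infant mortality (phase 1)
beta = 1 => useful life (phase 2)
beta > 1 => wear-out (phase 3)
Since beta = 2.96, this is wear-out (increasing failure rate)
Phase = 3

3


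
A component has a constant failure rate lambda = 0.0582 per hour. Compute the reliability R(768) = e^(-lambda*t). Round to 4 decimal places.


lambda = 0.0582
t = 768
lambda * t = 44.6976
R(t) = e^(-44.6976)
R(t) = 0.0

0.0


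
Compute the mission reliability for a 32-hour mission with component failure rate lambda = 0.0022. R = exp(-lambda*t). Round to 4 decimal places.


lambda = 0.0022
mission_time = 32
lambda * t = 0.0022 * 32 = 0.0704
R = exp(-0.0704)
R = 0.932

0.932


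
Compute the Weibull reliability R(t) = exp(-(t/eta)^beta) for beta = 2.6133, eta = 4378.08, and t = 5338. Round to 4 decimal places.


beta = 2.6133, eta = 4378.08, t = 5338
t/eta = 5338 / 4378.08 = 1.2193
(t/eta)^beta = 1.2193^2.6133 = 1.6788
R(t) = exp(-1.6788)
R(t) = 0.1866

0.1866


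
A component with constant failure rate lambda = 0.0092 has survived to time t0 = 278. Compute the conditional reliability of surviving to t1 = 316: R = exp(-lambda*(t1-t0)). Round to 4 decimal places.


lambda = 0.0092
t0 = 278, t1 = 316
t1 - t0 = 38
lambda * (t1-t0) = 0.0092 * 38 = 0.3496
R = exp(-0.3496)
R = 0.705

0.705


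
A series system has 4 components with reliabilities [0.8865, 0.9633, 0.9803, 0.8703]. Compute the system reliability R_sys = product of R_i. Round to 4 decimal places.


Components: [0.8865, 0.9633, 0.9803, 0.8703]
After component 1 (R=0.8865): product = 0.8865
After component 2 (R=0.9633): product = 0.854
After component 3 (R=0.9803): product = 0.8371
After component 4 (R=0.8703): product = 0.7286
R_sys = 0.7286

0.7286


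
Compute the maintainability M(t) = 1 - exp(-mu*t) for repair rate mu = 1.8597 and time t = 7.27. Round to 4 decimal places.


mu = 1.8597, t = 7.27
mu * t = 1.8597 * 7.27 = 13.52
exp(-13.52) = 0.0
M(t) = 1 - 0.0
M(t) = 1.0

1.0


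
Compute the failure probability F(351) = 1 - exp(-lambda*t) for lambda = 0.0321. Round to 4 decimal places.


lambda = 0.0321, t = 351
lambda * t = 11.2671
exp(-11.2671) = 0.0
F(t) = 1 - 0.0
F(t) = 1.0

1.0


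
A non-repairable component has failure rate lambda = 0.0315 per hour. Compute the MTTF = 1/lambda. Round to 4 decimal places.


lambda = 0.0315
MTTF = 1 / 0.0315
MTTF = 31.746

31.746


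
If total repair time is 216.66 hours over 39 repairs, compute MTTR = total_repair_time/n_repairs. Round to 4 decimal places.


total_repair_time = 216.66
n_repairs = 39
MTTR = 216.66 / 39
MTTR = 5.5554

5.5554


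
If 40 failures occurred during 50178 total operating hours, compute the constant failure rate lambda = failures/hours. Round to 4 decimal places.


failures = 40
total_hours = 50178
lambda = 40 / 50178
lambda = 0.0008

0.0008


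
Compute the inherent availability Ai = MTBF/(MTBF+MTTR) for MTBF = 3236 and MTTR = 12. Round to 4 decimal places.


MTBF = 3236
MTTR = 12
MTBF + MTTR = 3248
Ai = 3236 / 3248
Ai = 0.9963

0.9963


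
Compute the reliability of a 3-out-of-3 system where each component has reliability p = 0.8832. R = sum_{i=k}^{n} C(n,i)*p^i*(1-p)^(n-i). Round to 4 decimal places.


k = 3, n = 3, p = 0.8832
i=3: C(3,3)=1 * 0.8832^3 * 0.1168^0 = 0.6889
R = sum of terms = 0.6889

0.6889


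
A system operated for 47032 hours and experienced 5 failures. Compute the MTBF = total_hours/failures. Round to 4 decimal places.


total_hours = 47032
failures = 5
MTBF = 47032 / 5
MTBF = 9406.4

9406.4


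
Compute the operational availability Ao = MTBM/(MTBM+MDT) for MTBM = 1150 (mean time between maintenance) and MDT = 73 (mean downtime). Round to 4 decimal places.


MTBM = 1150
MDT = 73
MTBM + MDT = 1223
Ao = 1150 / 1223
Ao = 0.9403

0.9403


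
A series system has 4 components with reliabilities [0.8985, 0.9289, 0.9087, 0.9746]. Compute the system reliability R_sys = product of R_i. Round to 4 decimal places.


Components: [0.8985, 0.9289, 0.9087, 0.9746]
After component 1 (R=0.8985): product = 0.8985
After component 2 (R=0.9289): product = 0.8346
After component 3 (R=0.9087): product = 0.7584
After component 4 (R=0.9746): product = 0.7392
R_sys = 0.7392

0.7392


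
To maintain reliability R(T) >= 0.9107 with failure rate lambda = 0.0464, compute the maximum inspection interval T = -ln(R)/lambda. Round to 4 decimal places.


R_target = 0.9107
lambda = 0.0464
-ln(0.9107) = 0.0935
T = 0.0935 / 0.0464
T = 2.016

2.016


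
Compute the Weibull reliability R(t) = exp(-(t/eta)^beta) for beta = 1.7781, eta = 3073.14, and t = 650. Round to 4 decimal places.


beta = 1.7781, eta = 3073.14, t = 650
t/eta = 650 / 3073.14 = 0.2115
(t/eta)^beta = 0.2115^1.7781 = 0.0631
R(t) = exp(-0.0631)
R(t) = 0.9388

0.9388


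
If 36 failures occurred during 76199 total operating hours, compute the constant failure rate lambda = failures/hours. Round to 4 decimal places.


failures = 36
total_hours = 76199
lambda = 36 / 76199
lambda = 0.0005

0.0005


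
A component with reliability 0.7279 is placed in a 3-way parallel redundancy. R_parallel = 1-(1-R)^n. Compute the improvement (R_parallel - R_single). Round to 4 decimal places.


R_single = 0.7279, n = 3
1 - R_single = 0.2721
(1 - R_single)^n = 0.2721^3 = 0.0201
R_parallel = 1 - 0.0201 = 0.9799
Improvement = 0.9799 - 0.7279
Improvement = 0.252

0.252


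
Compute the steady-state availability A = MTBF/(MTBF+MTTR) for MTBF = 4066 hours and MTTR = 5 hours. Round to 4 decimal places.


MTBF = 4066
MTTR = 5
MTBF + MTTR = 4071
A = 4066 / 4071
A = 0.9988

0.9988


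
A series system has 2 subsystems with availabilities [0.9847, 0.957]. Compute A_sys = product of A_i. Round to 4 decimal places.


Subsystems: [0.9847, 0.957]
After subsystem 1 (A=0.9847): product = 0.9847
After subsystem 2 (A=0.957): product = 0.9424
A_sys = 0.9424

0.9424


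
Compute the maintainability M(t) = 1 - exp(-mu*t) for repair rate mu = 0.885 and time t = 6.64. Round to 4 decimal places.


mu = 0.885, t = 6.64
mu * t = 0.885 * 6.64 = 5.8764
exp(-5.8764) = 0.0028
M(t) = 1 - 0.0028
M(t) = 0.9972

0.9972


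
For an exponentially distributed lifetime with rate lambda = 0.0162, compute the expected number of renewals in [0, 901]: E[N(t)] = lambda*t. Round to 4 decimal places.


lambda = 0.0162
t = 901
E[N(t)] = lambda * t
E[N(t)] = 0.0162 * 901
E[N(t)] = 14.5962

14.5962


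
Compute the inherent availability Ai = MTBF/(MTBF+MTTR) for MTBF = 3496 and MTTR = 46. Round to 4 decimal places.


MTBF = 3496
MTTR = 46
MTBF + MTTR = 3542
Ai = 3496 / 3542
Ai = 0.987

0.987


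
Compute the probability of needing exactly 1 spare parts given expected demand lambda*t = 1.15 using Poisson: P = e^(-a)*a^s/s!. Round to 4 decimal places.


a = 1.15, s = 1
e^(-a) = e^(-1.15) = 0.3166
a^s = 1.15^1 = 1.15
s! = 1
P = 0.3166 * 1.15 / 1
P = 0.3641

0.3641


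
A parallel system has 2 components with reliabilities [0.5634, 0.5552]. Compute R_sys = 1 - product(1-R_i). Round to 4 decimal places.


Components: [0.5634, 0.5552]
(1 - 0.5634) = 0.4366, running product = 0.4366
(1 - 0.5552) = 0.4448, running product = 0.1942
Product of (1-R_i) = 0.1942
R_sys = 1 - 0.1942 = 0.8058

0.8058


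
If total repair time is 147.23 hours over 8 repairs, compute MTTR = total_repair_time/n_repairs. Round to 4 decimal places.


total_repair_time = 147.23
n_repairs = 8
MTTR = 147.23 / 8
MTTR = 18.4037

18.4037


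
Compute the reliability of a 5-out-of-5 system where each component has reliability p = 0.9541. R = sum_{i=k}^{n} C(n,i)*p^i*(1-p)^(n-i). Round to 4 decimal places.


k = 5, n = 5, p = 0.9541
i=5: C(5,5)=1 * 0.9541^5 * 0.0459^0 = 0.7906
R = sum of terms = 0.7906

0.7906


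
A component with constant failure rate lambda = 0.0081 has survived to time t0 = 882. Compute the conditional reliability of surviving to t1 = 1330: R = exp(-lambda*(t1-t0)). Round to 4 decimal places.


lambda = 0.0081
t0 = 882, t1 = 1330
t1 - t0 = 448
lambda * (t1-t0) = 0.0081 * 448 = 3.6288
R = exp(-3.6288)
R = 0.0265

0.0265


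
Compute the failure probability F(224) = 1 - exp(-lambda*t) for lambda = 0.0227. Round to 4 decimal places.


lambda = 0.0227, t = 224
lambda * t = 5.0848
exp(-5.0848) = 0.0062
F(t) = 1 - 0.0062
F(t) = 0.9938

0.9938


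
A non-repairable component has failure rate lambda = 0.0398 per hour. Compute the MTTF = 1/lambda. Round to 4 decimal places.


lambda = 0.0398
MTTF = 1 / 0.0398
MTTF = 25.1256

25.1256


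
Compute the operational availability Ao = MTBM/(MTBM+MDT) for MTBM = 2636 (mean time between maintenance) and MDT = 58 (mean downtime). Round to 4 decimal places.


MTBM = 2636
MDT = 58
MTBM + MDT = 2694
Ao = 2636 / 2694
Ao = 0.9785

0.9785


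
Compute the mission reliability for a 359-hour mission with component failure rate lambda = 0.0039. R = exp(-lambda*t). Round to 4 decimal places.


lambda = 0.0039
mission_time = 359
lambda * t = 0.0039 * 359 = 1.4001
R = exp(-1.4001)
R = 0.2466

0.2466


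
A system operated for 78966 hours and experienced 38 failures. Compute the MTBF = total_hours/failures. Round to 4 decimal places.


total_hours = 78966
failures = 38
MTBF = 78966 / 38
MTBF = 2078.0526

2078.0526


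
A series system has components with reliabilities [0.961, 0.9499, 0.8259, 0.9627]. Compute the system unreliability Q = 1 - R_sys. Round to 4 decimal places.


Components: [0.961, 0.9499, 0.8259, 0.9627]
After component 1: product = 0.961
After component 2: product = 0.9129
After component 3: product = 0.7539
After component 4: product = 0.7258
R_sys = 0.7258
Q = 1 - 0.7258 = 0.2742

0.2742


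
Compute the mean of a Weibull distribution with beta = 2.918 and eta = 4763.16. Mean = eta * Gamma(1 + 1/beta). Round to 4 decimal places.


beta = 2.918, eta = 4763.16
1/beta = 0.3427
1 + 1/beta = 1.3427
Gamma(1.3427) = 0.8919
Mean = 4763.16 * 0.8919
Mean = 4248.3506

4248.3506


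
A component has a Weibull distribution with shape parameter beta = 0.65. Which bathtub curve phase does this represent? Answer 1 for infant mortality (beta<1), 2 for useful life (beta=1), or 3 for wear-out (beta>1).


beta = 0.65
Compare beta to 1:
beta < 1 => infant mortality (phase 1)
beta = 1 => useful life (phase 2)
beta > 1 => wear-out (phase 3)
Since beta = 0.65, this is infant mortality (decreasing failure rate)
Phase = 1

1


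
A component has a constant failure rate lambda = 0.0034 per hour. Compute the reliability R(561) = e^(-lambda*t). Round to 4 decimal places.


lambda = 0.0034
t = 561
lambda * t = 1.9074
R(t) = e^(-1.9074)
R(t) = 0.1485

0.1485


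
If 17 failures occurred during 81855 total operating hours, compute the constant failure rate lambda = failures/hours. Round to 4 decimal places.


failures = 17
total_hours = 81855
lambda = 17 / 81855
lambda = 0.0002

0.0002


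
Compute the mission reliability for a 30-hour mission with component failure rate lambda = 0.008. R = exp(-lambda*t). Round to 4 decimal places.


lambda = 0.008
mission_time = 30
lambda * t = 0.008 * 30 = 0.24
R = exp(-0.24)
R = 0.7866

0.7866


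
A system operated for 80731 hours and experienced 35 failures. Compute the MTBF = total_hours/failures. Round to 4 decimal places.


total_hours = 80731
failures = 35
MTBF = 80731 / 35
MTBF = 2306.6

2306.6


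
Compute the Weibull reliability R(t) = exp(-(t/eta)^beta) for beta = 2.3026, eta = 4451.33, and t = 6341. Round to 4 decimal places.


beta = 2.3026, eta = 4451.33, t = 6341
t/eta = 6341 / 4451.33 = 1.4245
(t/eta)^beta = 1.4245^2.3026 = 2.2586
R(t) = exp(-2.2586)
R(t) = 0.1045

0.1045


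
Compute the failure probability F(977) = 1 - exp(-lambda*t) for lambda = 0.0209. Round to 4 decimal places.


lambda = 0.0209, t = 977
lambda * t = 20.4193
exp(-20.4193) = 0.0
F(t) = 1 - 0.0
F(t) = 1.0

1.0


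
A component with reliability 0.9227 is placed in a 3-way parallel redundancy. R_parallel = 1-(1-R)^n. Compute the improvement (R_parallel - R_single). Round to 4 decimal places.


R_single = 0.9227, n = 3
1 - R_single = 0.0773
(1 - R_single)^n = 0.0773^3 = 0.0005
R_parallel = 1 - 0.0005 = 0.9995
Improvement = 0.9995 - 0.9227
Improvement = 0.0768

0.0768


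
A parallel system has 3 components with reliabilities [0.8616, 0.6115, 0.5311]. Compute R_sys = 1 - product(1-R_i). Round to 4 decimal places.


Components: [0.8616, 0.6115, 0.5311]
(1 - 0.8616) = 0.1384, running product = 0.1384
(1 - 0.6115) = 0.3885, running product = 0.0538
(1 - 0.5311) = 0.4689, running product = 0.0252
Product of (1-R_i) = 0.0252
R_sys = 1 - 0.0252 = 0.9748

0.9748


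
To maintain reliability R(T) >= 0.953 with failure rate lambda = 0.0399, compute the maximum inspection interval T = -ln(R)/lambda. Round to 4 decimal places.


R_target = 0.953
lambda = 0.0399
-ln(0.953) = 0.0481
T = 0.0481 / 0.0399
T = 1.2065

1.2065


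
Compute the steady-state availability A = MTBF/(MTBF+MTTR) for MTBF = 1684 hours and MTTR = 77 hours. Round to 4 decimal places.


MTBF = 1684
MTTR = 77
MTBF + MTTR = 1761
A = 1684 / 1761
A = 0.9563

0.9563


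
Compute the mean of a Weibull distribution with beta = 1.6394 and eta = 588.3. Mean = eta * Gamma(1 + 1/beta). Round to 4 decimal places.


beta = 1.6394, eta = 588.3
1/beta = 0.61
1 + 1/beta = 1.61
Gamma(1.61) = 0.8947
Mean = 588.3 * 0.8947
Mean = 526.3391

526.3391


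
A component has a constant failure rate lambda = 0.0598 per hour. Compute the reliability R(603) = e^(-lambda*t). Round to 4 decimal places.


lambda = 0.0598
t = 603
lambda * t = 36.0594
R(t) = e^(-36.0594)
R(t) = 0.0

0.0


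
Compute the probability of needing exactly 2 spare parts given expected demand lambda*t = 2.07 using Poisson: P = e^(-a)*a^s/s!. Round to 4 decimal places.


a = 2.07, s = 2
e^(-a) = e^(-2.07) = 0.1262
a^s = 2.07^2 = 4.2849
s! = 2
P = 0.1262 * 4.2849 / 2
P = 0.2703

0.2703


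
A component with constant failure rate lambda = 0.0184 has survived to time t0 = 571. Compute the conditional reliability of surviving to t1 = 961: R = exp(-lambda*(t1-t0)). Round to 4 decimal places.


lambda = 0.0184
t0 = 571, t1 = 961
t1 - t0 = 390
lambda * (t1-t0) = 0.0184 * 390 = 7.176
R = exp(-7.176)
R = 0.0008

0.0008


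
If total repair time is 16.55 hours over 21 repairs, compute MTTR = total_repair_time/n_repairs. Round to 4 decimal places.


total_repair_time = 16.55
n_repairs = 21
MTTR = 16.55 / 21
MTTR = 0.7881

0.7881


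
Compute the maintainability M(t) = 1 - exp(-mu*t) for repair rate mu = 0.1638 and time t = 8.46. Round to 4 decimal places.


mu = 0.1638, t = 8.46
mu * t = 0.1638 * 8.46 = 1.3857
exp(-1.3857) = 0.2501
M(t) = 1 - 0.2501
M(t) = 0.7499

0.7499


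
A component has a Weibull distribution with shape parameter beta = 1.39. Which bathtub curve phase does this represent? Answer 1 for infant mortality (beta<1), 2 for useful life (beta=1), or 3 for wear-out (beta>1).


beta = 1.39
Compare beta to 1:
beta < 1 => infant mortality (phase 1)
beta = 1 => useful life (phase 2)
beta > 1 => wear-out (phase 3)
Since beta = 1.39, this is wear-out (increasing failure rate)
Phase = 3

3


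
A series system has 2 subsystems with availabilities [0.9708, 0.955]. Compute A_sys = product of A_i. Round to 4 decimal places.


Subsystems: [0.9708, 0.955]
After subsystem 1 (A=0.9708): product = 0.9708
After subsystem 2 (A=0.955): product = 0.9271
A_sys = 0.9271

0.9271


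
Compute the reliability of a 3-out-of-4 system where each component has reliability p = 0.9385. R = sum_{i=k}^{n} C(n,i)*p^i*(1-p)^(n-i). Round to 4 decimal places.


k = 3, n = 4, p = 0.9385
i=3: C(4,3)=4 * 0.9385^3 * 0.0615^1 = 0.2033
i=4: C(4,4)=1 * 0.9385^4 * 0.0615^0 = 0.7758
R = sum of terms = 0.9791

0.9791


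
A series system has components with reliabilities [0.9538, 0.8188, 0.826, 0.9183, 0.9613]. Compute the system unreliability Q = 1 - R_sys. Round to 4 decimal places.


Components: [0.9538, 0.8188, 0.826, 0.9183, 0.9613]
After component 1: product = 0.9538
After component 2: product = 0.781
After component 3: product = 0.6451
After component 4: product = 0.5924
After component 5: product = 0.5695
R_sys = 0.5695
Q = 1 - 0.5695 = 0.4305

0.4305


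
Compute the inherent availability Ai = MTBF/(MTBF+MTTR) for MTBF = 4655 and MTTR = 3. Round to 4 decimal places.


MTBF = 4655
MTTR = 3
MTBF + MTTR = 4658
Ai = 4655 / 4658
Ai = 0.9994

0.9994


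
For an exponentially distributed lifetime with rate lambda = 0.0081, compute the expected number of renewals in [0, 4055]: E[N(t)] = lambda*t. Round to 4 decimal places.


lambda = 0.0081
t = 4055
E[N(t)] = lambda * t
E[N(t)] = 0.0081 * 4055
E[N(t)] = 32.8455

32.8455


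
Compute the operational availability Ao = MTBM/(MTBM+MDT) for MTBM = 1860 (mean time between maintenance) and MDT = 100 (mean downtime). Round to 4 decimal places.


MTBM = 1860
MDT = 100
MTBM + MDT = 1960
Ao = 1860 / 1960
Ao = 0.949

0.949


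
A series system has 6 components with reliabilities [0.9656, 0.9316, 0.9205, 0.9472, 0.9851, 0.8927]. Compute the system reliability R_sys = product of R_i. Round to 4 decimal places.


Components: [0.9656, 0.9316, 0.9205, 0.9472, 0.9851, 0.8927]
After component 1 (R=0.9656): product = 0.9656
After component 2 (R=0.9316): product = 0.8996
After component 3 (R=0.9205): product = 0.828
After component 4 (R=0.9472): product = 0.7843
After component 5 (R=0.9851): product = 0.7726
After component 6 (R=0.8927): product = 0.6897
R_sys = 0.6897

0.6897


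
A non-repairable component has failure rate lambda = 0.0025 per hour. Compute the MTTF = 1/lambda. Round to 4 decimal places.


lambda = 0.0025
MTTF = 1 / 0.0025
MTTF = 400.0

400.0


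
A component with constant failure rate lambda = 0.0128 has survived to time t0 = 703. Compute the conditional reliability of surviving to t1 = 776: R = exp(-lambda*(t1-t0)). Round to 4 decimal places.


lambda = 0.0128
t0 = 703, t1 = 776
t1 - t0 = 73
lambda * (t1-t0) = 0.0128 * 73 = 0.9344
R = exp(-0.9344)
R = 0.3928

0.3928


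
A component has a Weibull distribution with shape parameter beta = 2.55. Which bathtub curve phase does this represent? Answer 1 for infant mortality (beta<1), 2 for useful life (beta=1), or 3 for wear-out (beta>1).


beta = 2.55
Compare beta to 1:
beta < 1 => infant mortality (phase 1)
beta = 1 => useful life (phase 2)
beta > 1 => wear-out (phase 3)
Since beta = 2.55, this is wear-out (increasing failure rate)
Phase = 3

3


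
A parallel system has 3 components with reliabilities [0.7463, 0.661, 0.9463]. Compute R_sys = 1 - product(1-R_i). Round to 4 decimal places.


Components: [0.7463, 0.661, 0.9463]
(1 - 0.7463) = 0.2537, running product = 0.2537
(1 - 0.661) = 0.339, running product = 0.086
(1 - 0.9463) = 0.0537, running product = 0.0046
Product of (1-R_i) = 0.0046
R_sys = 1 - 0.0046 = 0.9954

0.9954


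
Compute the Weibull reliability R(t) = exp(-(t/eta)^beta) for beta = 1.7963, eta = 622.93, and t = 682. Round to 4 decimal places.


beta = 1.7963, eta = 622.93, t = 682
t/eta = 682 / 622.93 = 1.0948
(t/eta)^beta = 1.0948^1.7963 = 1.1767
R(t) = exp(-1.1767)
R(t) = 0.3083

0.3083


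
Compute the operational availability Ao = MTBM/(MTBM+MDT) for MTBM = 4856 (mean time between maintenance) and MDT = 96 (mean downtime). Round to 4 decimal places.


MTBM = 4856
MDT = 96
MTBM + MDT = 4952
Ao = 4856 / 4952
Ao = 0.9806

0.9806


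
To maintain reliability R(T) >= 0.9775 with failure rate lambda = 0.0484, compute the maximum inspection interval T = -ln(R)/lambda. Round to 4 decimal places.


R_target = 0.9775
lambda = 0.0484
-ln(0.9775) = 0.0228
T = 0.0228 / 0.0484
T = 0.4702

0.4702


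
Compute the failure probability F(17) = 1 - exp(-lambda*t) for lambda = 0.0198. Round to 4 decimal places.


lambda = 0.0198, t = 17
lambda * t = 0.3366
exp(-0.3366) = 0.7142
F(t) = 1 - 0.7142
F(t) = 0.2858

0.2858


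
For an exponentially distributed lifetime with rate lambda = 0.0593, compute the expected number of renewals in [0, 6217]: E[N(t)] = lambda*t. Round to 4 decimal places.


lambda = 0.0593
t = 6217
E[N(t)] = lambda * t
E[N(t)] = 0.0593 * 6217
E[N(t)] = 368.6681

368.6681


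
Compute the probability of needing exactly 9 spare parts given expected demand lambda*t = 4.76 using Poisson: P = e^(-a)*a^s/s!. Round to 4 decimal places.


a = 4.76, s = 9
e^(-a) = e^(-4.76) = 0.0086
a^s = 4.76^9 = 1254476.6281
s! = 362880
P = 0.0086 * 1254476.6281 / 362880
P = 0.0296

0.0296


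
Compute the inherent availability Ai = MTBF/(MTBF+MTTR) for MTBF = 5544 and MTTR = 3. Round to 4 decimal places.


MTBF = 5544
MTTR = 3
MTBF + MTTR = 5547
Ai = 5544 / 5547
Ai = 0.9995

0.9995


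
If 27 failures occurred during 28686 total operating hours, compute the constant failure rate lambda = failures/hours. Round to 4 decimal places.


failures = 27
total_hours = 28686
lambda = 27 / 28686
lambda = 0.0009

0.0009


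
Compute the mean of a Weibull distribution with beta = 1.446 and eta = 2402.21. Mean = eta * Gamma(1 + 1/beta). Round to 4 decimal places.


beta = 1.446, eta = 2402.21
1/beta = 0.6916
1 + 1/beta = 1.6916
Gamma(1.6916) = 0.9071
Mean = 2402.21 * 0.9071
Mean = 2178.9655

2178.9655


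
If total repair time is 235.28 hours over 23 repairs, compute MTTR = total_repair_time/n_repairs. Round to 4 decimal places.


total_repair_time = 235.28
n_repairs = 23
MTTR = 235.28 / 23
MTTR = 10.2296

10.2296


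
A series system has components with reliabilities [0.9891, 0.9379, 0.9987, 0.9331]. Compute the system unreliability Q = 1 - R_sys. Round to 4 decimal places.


Components: [0.9891, 0.9379, 0.9987, 0.9331]
After component 1: product = 0.9891
After component 2: product = 0.9277
After component 3: product = 0.9265
After component 4: product = 0.8645
R_sys = 0.8645
Q = 1 - 0.8645 = 0.1355

0.1355


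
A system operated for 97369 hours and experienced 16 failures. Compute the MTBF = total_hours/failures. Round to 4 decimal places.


total_hours = 97369
failures = 16
MTBF = 97369 / 16
MTBF = 6085.5625

6085.5625


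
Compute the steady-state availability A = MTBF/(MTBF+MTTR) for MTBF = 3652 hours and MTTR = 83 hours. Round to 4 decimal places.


MTBF = 3652
MTTR = 83
MTBF + MTTR = 3735
A = 3652 / 3735
A = 0.9778

0.9778


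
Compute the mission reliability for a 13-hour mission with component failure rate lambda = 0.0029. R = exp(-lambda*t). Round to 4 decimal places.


lambda = 0.0029
mission_time = 13
lambda * t = 0.0029 * 13 = 0.0377
R = exp(-0.0377)
R = 0.963

0.963


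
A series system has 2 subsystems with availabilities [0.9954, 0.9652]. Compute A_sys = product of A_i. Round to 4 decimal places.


Subsystems: [0.9954, 0.9652]
After subsystem 1 (A=0.9954): product = 0.9954
After subsystem 2 (A=0.9652): product = 0.9608
A_sys = 0.9608

0.9608


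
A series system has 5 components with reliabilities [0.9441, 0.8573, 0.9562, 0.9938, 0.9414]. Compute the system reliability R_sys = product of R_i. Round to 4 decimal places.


Components: [0.9441, 0.8573, 0.9562, 0.9938, 0.9414]
After component 1 (R=0.9441): product = 0.9441
After component 2 (R=0.8573): product = 0.8094
After component 3 (R=0.9562): product = 0.7739
After component 4 (R=0.9938): product = 0.7691
After component 5 (R=0.9414): product = 0.7241
R_sys = 0.7241

0.7241


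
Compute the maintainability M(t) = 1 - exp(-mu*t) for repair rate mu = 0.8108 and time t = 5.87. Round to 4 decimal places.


mu = 0.8108, t = 5.87
mu * t = 0.8108 * 5.87 = 4.7594
exp(-4.7594) = 0.0086
M(t) = 1 - 0.0086
M(t) = 0.9914

0.9914


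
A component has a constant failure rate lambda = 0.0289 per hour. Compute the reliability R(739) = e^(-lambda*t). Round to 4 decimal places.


lambda = 0.0289
t = 739
lambda * t = 21.3571
R(t) = e^(-21.3571)
R(t) = 0.0

0.0


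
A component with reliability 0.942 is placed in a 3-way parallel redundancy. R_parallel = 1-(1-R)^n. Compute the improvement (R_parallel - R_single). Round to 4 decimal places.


R_single = 0.942, n = 3
1 - R_single = 0.058
(1 - R_single)^n = 0.058^3 = 0.0002
R_parallel = 1 - 0.0002 = 0.9998
Improvement = 0.9998 - 0.942
Improvement = 0.0578

0.0578


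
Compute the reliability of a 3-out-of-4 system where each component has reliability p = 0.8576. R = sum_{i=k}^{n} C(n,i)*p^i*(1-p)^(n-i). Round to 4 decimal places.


k = 3, n = 4, p = 0.8576
i=3: C(4,3)=4 * 0.8576^3 * 0.1424^1 = 0.3593
i=4: C(4,4)=1 * 0.8576^4 * 0.1424^0 = 0.5409
R = sum of terms = 0.9002

0.9002


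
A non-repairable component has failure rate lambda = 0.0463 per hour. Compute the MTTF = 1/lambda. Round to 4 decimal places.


lambda = 0.0463
MTTF = 1 / 0.0463
MTTF = 21.5983

21.5983


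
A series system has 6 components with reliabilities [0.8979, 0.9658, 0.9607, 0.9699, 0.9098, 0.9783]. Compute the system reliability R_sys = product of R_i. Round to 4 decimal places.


Components: [0.8979, 0.9658, 0.9607, 0.9699, 0.9098, 0.9783]
After component 1 (R=0.8979): product = 0.8979
After component 2 (R=0.9658): product = 0.8672
After component 3 (R=0.9607): product = 0.8331
After component 4 (R=0.9699): product = 0.808
After component 5 (R=0.9098): product = 0.7351
After component 6 (R=0.9783): product = 0.7192
R_sys = 0.7192

0.7192


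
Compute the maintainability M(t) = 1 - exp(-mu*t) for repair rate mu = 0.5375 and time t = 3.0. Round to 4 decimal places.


mu = 0.5375, t = 3.0
mu * t = 0.5375 * 3.0 = 1.6125
exp(-1.6125) = 0.1994
M(t) = 1 - 0.1994
M(t) = 0.8006

0.8006


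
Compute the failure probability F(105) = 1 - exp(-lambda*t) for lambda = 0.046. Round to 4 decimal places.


lambda = 0.046, t = 105
lambda * t = 4.83
exp(-4.83) = 0.008
F(t) = 1 - 0.008
F(t) = 0.992

0.992


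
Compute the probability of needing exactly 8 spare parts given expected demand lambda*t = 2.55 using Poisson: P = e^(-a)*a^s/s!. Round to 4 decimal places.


a = 2.55, s = 8
e^(-a) = e^(-2.55) = 0.0781
a^s = 2.55^8 = 1787.8103
s! = 40320
P = 0.0781 * 1787.8103 / 40320
P = 0.0035

0.0035


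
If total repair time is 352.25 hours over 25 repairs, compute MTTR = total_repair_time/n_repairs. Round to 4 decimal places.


total_repair_time = 352.25
n_repairs = 25
MTTR = 352.25 / 25
MTTR = 14.09

14.09


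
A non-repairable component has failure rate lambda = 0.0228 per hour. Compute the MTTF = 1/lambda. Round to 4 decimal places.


lambda = 0.0228
MTTF = 1 / 0.0228
MTTF = 43.8596

43.8596
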